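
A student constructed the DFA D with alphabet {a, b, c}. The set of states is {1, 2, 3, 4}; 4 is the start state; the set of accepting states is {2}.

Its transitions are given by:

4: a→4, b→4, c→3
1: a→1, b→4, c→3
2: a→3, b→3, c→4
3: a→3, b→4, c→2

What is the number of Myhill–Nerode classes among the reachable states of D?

3

First remove the unreachable states {1}; 3 states remain.
Initial partition by acceptance: {2} | {3,4}.
Split {3,4} by δ(·,c) → {3} and {4}.
The partition is now stable with 3 blocks: {2} | {3} | {4}.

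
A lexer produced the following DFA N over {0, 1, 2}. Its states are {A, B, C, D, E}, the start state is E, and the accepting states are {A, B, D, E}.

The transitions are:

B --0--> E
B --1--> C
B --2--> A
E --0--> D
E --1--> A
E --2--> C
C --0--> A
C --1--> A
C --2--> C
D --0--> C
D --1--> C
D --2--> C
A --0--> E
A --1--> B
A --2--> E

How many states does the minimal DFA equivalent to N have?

5

Start with accepting vs non-accepting: {A,B,D,E} | {C}.
Refine {A,B,D,E} on symbol 0: members go to different blocks, giving {A,B,E} and {D}.
Refine {A,B,E} on symbol 0: members go to different blocks, giving {A,B} and {E}.
Split {A,B} by δ(·,1) → {A} and {B}.
Stable partition: {A} | {C} | {D} | {E} | {B} — 5 equivalence classes.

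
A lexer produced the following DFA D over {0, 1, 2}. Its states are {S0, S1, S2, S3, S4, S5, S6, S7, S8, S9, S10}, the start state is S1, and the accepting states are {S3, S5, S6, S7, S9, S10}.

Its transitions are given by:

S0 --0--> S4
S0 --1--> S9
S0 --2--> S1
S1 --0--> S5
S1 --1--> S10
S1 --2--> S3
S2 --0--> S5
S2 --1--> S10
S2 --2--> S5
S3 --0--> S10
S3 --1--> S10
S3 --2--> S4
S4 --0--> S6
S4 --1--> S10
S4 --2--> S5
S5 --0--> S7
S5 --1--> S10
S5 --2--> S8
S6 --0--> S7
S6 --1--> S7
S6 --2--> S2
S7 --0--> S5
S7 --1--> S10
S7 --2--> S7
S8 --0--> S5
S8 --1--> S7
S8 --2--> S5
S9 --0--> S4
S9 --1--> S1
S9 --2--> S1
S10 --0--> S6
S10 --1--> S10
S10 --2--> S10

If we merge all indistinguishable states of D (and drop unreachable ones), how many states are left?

States {S0,S9} cannot be reached from the start state, so discard them.
Start with accepting vs non-accepting: {S3,S5,S6,S7,S10} | {S1,S2,S4,S8}.
Refine {S3,S5,S6,S7,S10} on symbol 2: members go to different blocks, giving {S3,S5,S6} and {S7,S10}.
Stable partition: {S3,S5,S6} | {S1,S2,S4,S8} | {S7,S10} — 3 equivalence classes.

3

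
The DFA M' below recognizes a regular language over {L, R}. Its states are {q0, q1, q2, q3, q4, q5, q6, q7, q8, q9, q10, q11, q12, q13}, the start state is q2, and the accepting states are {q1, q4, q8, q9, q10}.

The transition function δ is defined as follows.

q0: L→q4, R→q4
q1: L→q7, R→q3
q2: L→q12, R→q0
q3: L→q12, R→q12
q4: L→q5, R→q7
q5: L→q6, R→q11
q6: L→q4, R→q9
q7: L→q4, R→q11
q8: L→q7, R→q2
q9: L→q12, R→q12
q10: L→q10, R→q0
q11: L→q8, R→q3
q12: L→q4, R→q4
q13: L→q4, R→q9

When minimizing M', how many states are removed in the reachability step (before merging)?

3

Starting at q2 and following transitions, the reachable set is {q0, q2, q3, q4, q5, q6, q7, q8, q9, q11, q12}. That leaves q1, q10, q13 unreachable — 3 in total.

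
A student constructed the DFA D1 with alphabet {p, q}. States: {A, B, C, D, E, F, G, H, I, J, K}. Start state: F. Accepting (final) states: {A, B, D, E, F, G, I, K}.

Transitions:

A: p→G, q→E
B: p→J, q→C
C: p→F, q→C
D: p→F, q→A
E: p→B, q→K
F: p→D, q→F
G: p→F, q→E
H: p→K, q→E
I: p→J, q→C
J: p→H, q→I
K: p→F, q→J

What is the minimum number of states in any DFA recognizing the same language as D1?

10

All states are reachable from the start state.
Start with accepting vs non-accepting: {A,B,D,E,F,G,I,K} | {C,H,J}.
Split {A,B,D,E,F,G,I,K} by δ(·,p) → {A,D,E,F,G,K} and {B,I}.
Split {A,D,E,F,G,K} by δ(·,p) → {A,D,F,G,K} and {E}.
Refine {A,D,F,G,K} on symbol q: members go to different blocks, giving {A,G} and {D,F} and {K}.
Split {A,G} by δ(·,p) → {A} and {G}.
On input p, block {C,H,J} splits into {C} and {H} and {J}.
On input q, block {D,F} splits into {D} and {F}.
No further refinement is possible. Final partition (10 blocks): {A} | {C} | {B,I} | {E} | {D} | {K} | {G} | {H} | {J} | {F}.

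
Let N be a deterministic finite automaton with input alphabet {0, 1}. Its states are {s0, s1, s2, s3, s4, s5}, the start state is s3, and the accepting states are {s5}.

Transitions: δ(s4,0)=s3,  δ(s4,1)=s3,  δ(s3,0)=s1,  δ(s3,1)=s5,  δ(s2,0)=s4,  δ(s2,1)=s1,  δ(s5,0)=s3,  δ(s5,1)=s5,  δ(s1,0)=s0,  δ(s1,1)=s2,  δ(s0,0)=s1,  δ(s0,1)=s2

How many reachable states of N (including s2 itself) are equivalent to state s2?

Every state is reachable, so we keep all 6.
Start with accepting vs non-accepting: {s5} | {s0,s1,s2,s3,s4}.
Refine {s0,s1,s2,s3,s4} on symbol 1: members go to different blocks, giving {s0,s1,s2,s4} and {s3}.
On input 0, block {s0,s1,s2,s4} splits into {s0,s1,s2} and {s4}.
Refine {s0,s1,s2} on symbol 0: members go to different blocks, giving {s0,s1} and {s2}.
Stable partition: {s5} | {s0,s1} | {s3} | {s4} | {s2} — 5 equivalence classes.
State s2 belongs to the block {s2}, which has 1 states.

1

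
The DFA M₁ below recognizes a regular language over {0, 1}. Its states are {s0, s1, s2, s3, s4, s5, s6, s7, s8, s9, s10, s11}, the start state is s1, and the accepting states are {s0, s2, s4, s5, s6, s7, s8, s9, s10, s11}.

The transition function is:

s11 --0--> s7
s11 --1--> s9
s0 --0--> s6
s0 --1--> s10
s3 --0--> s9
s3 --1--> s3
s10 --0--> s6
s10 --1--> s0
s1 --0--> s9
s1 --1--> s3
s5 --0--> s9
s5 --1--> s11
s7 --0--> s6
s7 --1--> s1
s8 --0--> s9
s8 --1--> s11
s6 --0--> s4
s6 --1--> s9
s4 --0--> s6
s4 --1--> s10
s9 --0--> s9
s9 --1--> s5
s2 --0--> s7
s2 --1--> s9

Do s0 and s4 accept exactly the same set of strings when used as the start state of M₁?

Yes

Reachable states from the start: {s0,s1,s3,s4,s5,s6,s7,s9,s10,s11}. Unreachable: {s2,s8} — drop them.
Initial partition by acceptance: {s0,s4,s5,s6,s7,s9,s10,s11} | {s1,s3}.
On input 1, block {s0,s4,s5,s6,s7,s9,s10,s11} splits into {s0,s4,s5,s6,s9,s10,s11} and {s7}.
On input 0, block {s0,s4,s5,s6,s9,s10,s11} splits into {s0,s4,s5,s6,s9,s10} and {s11}.
Refine {s0,s4,s5,s6,s9,s10} on symbol 1: members go to different blocks, giving {s0,s4,s6,s9,s10} and {s5}.
Refine {s0,s4,s6,s9,s10} on symbol 1: members go to different blocks, giving {s0,s4,s6,s10} and {s9}.
Refine {s0,s4,s6,s10} on symbol 1: members go to different blocks, giving {s0,s4,s10} and {s6}.
No further refinement is possible. Final partition (7 blocks): {s0,s4,s10} | {s1,s3} | {s7} | {s11} | {s5} | {s9} | {s6}.
s0 and s4 lie in the same block of the stable partition, so they are equivalent — no string distinguishes them.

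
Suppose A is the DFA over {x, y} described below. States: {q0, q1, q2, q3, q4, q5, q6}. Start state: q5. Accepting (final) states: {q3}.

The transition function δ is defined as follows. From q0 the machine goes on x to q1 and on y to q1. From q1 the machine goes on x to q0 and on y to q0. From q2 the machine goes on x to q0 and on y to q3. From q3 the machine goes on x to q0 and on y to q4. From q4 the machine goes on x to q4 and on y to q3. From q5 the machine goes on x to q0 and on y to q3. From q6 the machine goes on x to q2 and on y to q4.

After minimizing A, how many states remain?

4

States {q2,q6} cannot be reached from the start state, so discard them.
Initial partition by acceptance: {q3} | {q0,q1,q4,q5}.
Split {q0,q1,q4,q5} by δ(·,y) → {q0,q1} and {q4,q5}.
Refine {q4,q5} on symbol x: members go to different blocks, giving {q4} and {q5}.
Stable partition: {q3} | {q0,q1} | {q4} | {q5} — 4 equivalence classes.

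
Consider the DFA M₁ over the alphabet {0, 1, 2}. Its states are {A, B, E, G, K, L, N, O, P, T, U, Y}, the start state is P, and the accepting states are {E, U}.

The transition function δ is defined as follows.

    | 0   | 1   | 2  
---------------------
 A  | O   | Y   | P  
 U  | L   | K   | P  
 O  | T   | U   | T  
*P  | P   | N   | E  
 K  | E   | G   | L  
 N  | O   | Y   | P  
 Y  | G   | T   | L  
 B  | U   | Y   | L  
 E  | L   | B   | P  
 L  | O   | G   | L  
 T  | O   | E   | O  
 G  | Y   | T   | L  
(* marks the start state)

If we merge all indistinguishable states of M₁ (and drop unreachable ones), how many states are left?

7

States {A} cannot be reached from the start state, so discard them.
Initial partition by acceptance: {E,U} | {B,G,K,L,N,O,P,T,Y}.
On input 0, block {B,G,K,L,N,O,P,T,Y} splits into {G,L,N,O,P,T,Y} and {B,K}.
On input 1, block {G,L,N,O,P,T,Y} splits into {G,L,N,P,Y} and {O,T}.
Split {G,L,N,P,Y} by δ(·,0) → {G,P,Y} and {L,N}.
Refine {G,P,Y} on symbol 1: members go to different blocks, giving {G,Y} and {P}.
Split {L,N} by δ(·,2) → {L} and {N}.
The partition is now stable with 7 blocks: {E,U} | {G,Y} | {B,K} | {O,T} | {L} | {P} | {N}.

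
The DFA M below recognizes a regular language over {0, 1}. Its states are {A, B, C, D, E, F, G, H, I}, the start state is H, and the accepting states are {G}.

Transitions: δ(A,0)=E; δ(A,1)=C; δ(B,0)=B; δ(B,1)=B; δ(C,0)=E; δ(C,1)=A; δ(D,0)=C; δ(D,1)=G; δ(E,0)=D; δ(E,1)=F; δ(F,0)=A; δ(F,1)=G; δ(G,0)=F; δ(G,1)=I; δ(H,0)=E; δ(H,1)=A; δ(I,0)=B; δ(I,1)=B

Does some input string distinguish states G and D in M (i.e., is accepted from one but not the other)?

Every state is reachable, so we keep all 9.
Start with accepting vs non-accepting: {G} | {A,B,C,D,E,F,H,I}.
Split {A,B,C,D,E,F,H,I} by δ(·,1) → {A,B,C,E,H,I} and {D,F}.
Split {A,B,C,E,H,I} by δ(·,0) → {A,B,C,H,I} and {E}.
Split {A,B,C,H,I} by δ(·,0) → {A,C,H} and {B,I}.
The partition is now stable with 5 blocks: {G} | {A,C,H} | {D,F} | {E} | {B,I}.
G and D end up in different blocks, so they are distinguishable. For instance, the string 'ε' is accepted from only G.

Yes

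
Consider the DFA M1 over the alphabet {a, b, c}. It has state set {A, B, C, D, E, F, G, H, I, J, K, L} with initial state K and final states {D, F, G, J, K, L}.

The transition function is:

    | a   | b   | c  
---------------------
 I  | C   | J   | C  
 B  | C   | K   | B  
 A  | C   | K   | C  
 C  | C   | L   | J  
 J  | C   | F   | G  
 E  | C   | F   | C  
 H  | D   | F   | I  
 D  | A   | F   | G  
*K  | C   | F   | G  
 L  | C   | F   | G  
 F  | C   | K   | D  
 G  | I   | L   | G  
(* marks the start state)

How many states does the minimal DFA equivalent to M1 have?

4

Reachable states from the start: {A,C,D,F,G,I,J,K,L}. Unreachable: {B,E,H} — drop them.
Start with accepting vs non-accepting: {D,F,G,J,K,L} | {A,C,I}.
On input c, block {A,C,I} splits into {A,I} and {C}.
Refine {D,F,G,J,K,L} on symbol a: members go to different blocks, giving {F,J,K,L} and {D,G}.
No further refinement is possible. Final partition (4 blocks): {F,J,K,L} | {A,I} | {C} | {D,G}.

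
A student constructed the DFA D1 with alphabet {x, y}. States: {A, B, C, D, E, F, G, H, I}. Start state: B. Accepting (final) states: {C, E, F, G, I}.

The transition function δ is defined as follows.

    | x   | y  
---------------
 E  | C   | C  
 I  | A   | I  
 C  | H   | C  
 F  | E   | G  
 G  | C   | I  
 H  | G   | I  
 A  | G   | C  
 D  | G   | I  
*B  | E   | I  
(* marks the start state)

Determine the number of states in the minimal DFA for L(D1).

Reachable states from the start: {A,B,C,E,G,H,I}. Unreachable: {D,F} — drop them.
Initial partition by acceptance: {C,E,G,I} | {A,B,H}.
On input x, block {C,E,G,I} splits into {C,I} and {E,G}.
Stable partition: {C,I} | {A,B,H} | {E,G} — 3 equivalence classes.

3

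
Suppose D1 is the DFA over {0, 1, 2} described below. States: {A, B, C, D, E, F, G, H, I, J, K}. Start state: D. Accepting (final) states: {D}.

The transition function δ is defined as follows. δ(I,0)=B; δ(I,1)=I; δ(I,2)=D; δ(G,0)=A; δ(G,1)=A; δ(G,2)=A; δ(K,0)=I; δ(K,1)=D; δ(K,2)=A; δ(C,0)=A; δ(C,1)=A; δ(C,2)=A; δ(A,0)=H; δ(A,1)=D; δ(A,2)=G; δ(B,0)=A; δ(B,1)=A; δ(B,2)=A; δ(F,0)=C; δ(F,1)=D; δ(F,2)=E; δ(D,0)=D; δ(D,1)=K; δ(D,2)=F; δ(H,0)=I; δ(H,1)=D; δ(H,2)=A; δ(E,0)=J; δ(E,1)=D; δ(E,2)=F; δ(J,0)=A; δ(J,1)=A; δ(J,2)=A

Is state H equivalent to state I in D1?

Start with accepting vs non-accepting: {D} | {A,B,C,E,F,G,H,I,J,K}.
Refine {A,B,C,E,F,G,H,I,J,K} on symbol 1: members go to different blocks, giving {A,E,F,H,K} and {B,C,G,I,J}.
Split {A,E,F,H,K} by δ(·,0) → {E,F,H,K} and {A}.
On input 2, block {E,F,H,K} splits into {E,F} and {H,K}.
Split {B,C,G,I,J} by δ(·,0) → {B,C,G,J} and {I}.
Stable partition: {D} | {E,F} | {B,C,G,J} | {A} | {H,K} | {I} — 6 equivalence classes.
H and I end up in different blocks, so they are distinguishable. For instance, the string '1' is accepted from only H.

No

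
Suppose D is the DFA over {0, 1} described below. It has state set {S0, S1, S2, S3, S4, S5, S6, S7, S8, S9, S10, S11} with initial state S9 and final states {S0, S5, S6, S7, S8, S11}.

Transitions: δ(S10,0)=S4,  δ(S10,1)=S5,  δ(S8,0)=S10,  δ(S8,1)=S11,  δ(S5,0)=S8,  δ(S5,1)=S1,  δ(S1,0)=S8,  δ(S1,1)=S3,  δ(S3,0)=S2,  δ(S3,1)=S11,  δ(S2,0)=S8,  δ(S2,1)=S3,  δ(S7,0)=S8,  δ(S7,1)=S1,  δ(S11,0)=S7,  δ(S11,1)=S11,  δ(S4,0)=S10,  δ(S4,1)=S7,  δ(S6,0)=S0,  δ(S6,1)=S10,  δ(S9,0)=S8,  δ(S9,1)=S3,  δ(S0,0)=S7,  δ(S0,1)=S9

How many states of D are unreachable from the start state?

2

Starting at S9 and following transitions, the reachable set is {S1, S2, S3, S4, S5, S7, S8, S9, S10, S11}. That leaves S0, S6 unreachable — 2 in total.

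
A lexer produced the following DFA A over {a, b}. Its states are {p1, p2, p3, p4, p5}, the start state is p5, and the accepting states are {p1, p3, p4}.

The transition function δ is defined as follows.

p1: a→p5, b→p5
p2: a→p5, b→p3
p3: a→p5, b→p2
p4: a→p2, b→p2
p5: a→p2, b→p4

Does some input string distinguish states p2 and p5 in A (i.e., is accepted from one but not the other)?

No

States {p1} cannot be reached from the start state, so discard them.
Start with accepting vs non-accepting: {p3,p4} | {p2,p5}.
The partition is now stable with 2 blocks: {p3,p4} | {p2,p5}.
p2 and p5 lie in the same block of the stable partition, so they are equivalent — no string distinguishes them.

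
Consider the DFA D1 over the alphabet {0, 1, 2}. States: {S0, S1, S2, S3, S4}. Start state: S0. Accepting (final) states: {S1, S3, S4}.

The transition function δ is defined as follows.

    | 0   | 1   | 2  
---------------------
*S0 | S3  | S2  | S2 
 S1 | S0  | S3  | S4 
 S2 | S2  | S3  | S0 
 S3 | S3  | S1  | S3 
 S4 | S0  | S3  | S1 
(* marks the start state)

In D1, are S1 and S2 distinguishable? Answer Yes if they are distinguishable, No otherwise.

Yes

Every state is reachable, so we keep all 5.
Start with accepting vs non-accepting: {S1,S3,S4} | {S0,S2}.
Refine {S1,S3,S4} on symbol 0: members go to different blocks, giving {S1,S4} and {S3}.
Refine {S0,S2} on symbol 0: members go to different blocks, giving {S0} and {S2}.
No further refinement is possible. Final partition (4 blocks): {S1,S4} | {S0} | {S3} | {S2}.
S1 and S2 end up in different blocks, so they are distinguishable. For instance, the string 'ε' is accepted from only S1.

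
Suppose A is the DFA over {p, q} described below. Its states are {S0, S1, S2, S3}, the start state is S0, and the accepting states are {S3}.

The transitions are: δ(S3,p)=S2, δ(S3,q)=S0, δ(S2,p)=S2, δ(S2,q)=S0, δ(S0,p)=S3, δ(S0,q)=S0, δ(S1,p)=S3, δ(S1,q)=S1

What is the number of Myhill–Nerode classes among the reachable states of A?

3

Reachable states from the start: {S0,S2,S3}. Unreachable: {S1} — drop them.
Start with accepting vs non-accepting: {S3} | {S0,S2}.
Split {S0,S2} by δ(·,p) → {S0} and {S2}.
Stable partition: {S3} | {S0} | {S2} — 3 equivalence classes.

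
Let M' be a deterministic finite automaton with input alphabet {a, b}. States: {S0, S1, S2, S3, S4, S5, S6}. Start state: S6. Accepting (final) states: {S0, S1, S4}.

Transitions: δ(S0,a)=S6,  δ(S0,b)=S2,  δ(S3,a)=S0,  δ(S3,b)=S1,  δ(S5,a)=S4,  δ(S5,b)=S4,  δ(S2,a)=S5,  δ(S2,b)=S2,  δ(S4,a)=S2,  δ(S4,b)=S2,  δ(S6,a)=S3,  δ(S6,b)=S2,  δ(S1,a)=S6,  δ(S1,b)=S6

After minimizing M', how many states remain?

P0 = {S0,S1,S4} | {S2,S3,S5,S6}.
Split {S2,S3,S5,S6} by δ(·,a) → {S2,S6} and {S3,S5}.
No further refinement is possible. Final partition (3 blocks): {S0,S1,S4} | {S2,S6} | {S3,S5}.

3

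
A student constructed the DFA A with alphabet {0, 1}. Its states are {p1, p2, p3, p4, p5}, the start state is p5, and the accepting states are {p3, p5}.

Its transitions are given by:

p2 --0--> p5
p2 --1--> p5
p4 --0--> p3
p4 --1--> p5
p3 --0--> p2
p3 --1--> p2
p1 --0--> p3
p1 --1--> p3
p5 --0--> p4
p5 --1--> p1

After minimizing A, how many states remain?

Every state is reachable, so we keep all 5.
Initial partition by acceptance: {p3,p5} | {p1,p2,p4}.
The partition is now stable with 2 blocks: {p3,p5} | {p1,p2,p4}.

2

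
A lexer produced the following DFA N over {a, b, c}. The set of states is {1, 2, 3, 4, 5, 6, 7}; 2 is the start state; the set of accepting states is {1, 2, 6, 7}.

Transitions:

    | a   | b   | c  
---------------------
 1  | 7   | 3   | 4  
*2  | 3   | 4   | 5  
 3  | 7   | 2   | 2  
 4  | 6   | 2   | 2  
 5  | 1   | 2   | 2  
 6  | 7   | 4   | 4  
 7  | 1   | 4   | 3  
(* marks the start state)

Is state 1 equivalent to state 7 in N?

Yes

P0 = {1,2,6,7} | {3,4,5}.
On input a, block {1,2,6,7} splits into {1,6,7} and {2}.
The partition is now stable with 3 blocks: {1,6,7} | {3,4,5} | {2}.
1 and 7 lie in the same block of the stable partition, so they are equivalent — no string distinguishes them.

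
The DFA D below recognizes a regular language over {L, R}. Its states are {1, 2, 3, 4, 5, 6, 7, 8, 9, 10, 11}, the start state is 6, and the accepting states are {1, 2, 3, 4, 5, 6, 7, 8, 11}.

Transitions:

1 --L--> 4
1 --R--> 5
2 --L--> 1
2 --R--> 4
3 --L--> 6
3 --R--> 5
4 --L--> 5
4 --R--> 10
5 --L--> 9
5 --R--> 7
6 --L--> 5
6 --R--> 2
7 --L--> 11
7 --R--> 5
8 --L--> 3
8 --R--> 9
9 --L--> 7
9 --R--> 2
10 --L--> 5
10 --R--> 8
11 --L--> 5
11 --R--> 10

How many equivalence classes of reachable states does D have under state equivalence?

All states are reachable from the start state.
P0 = {1,2,3,4,5,6,7,8,11} | {9,10}.
Refine {1,2,3,4,5,6,7,8,11} on symbol L: members go to different blocks, giving {1,2,3,4,6,7,8,11} and {5}.
Refine {1,2,3,4,6,7,8,11} on symbol L: members go to different blocks, giving {1,2,3,7,8} and {4,6,11}.
On input L, block {1,2,3,7,8} splits into {1,3,7} and {2,8}.
Refine {9,10} on symbol L: members go to different blocks, giving {9} and {10}.
Split {4,6,11} by δ(·,R) → {4,11} and {6}.
Refine {1,3,7} on symbol L: members go to different blocks, giving {1,7} and {3}.
On input L, block {2,8} splits into {2} and {8}.
The partition is now stable with 9 blocks: {1,7} | {9} | {5} | {4,11} | {2} | {10} | {6} | {3} | {8}.

9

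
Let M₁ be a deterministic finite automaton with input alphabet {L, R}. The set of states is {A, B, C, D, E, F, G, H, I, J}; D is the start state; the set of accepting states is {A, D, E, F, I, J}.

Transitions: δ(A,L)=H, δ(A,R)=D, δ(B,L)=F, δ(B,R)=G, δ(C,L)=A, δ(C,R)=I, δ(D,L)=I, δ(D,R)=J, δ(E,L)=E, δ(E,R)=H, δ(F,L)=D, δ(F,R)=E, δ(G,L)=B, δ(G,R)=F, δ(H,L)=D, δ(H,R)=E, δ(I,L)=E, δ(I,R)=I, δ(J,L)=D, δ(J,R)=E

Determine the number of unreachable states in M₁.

Starting at D and following transitions, the reachable set is {D, E, H, I, J}. That leaves A, B, C, F, G unreachable — 5 in total.

5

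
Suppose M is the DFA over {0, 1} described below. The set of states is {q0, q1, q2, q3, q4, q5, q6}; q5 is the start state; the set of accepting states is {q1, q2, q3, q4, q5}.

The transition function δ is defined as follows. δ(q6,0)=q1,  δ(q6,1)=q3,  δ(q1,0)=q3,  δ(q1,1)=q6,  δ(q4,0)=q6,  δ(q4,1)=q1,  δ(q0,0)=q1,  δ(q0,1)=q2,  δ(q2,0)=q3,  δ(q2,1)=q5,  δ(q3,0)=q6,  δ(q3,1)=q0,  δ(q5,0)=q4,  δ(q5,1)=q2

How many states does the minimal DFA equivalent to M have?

All states are reachable from the start state.
Start with accepting vs non-accepting: {q1,q2,q3,q4,q5} | {q0,q6}.
Refine {q1,q2,q3,q4,q5} on symbol 0: members go to different blocks, giving {q1,q2,q5} and {q3,q4}.
Refine {q1,q2,q5} on symbol 1: members go to different blocks, giving {q2,q5} and {q1}.
On input 1, block {q0,q6} splits into {q0} and {q6}.
Split {q3,q4} by δ(·,1) → {q3} and {q4}.
Refine {q2,q5} on symbol 0: members go to different blocks, giving {q2} and {q5}.
The partition is now stable with 7 blocks: {q2} | {q0} | {q3} | {q1} | {q6} | {q4} | {q5}.

7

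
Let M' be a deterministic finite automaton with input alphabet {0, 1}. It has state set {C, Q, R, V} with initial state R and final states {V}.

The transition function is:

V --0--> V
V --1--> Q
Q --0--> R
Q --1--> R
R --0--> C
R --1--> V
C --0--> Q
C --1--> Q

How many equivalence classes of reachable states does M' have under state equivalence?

All states are reachable from the start state.
Start with accepting vs non-accepting: {V} | {C,Q,R}.
On input 1, block {C,Q,R} splits into {C,Q} and {R}.
Refine {C,Q} on symbol 0: members go to different blocks, giving {C} and {Q}.
The partition is now stable with 4 blocks: {V} | {C} | {R} | {Q}.

4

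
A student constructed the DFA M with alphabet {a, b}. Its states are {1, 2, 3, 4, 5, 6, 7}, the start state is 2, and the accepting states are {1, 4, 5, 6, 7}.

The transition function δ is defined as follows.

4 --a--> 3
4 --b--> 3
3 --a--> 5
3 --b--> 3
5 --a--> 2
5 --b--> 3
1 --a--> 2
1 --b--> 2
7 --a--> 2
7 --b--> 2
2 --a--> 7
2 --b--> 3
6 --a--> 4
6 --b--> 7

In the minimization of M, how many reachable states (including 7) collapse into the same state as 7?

2

First remove the unreachable states {1,4,6}; 4 states remain.
Initial partition by acceptance: {5,7} | {2,3}.
The partition is now stable with 2 blocks: {5,7} | {2,3}.
State 7 belongs to the block {5,7}, which has 2 states.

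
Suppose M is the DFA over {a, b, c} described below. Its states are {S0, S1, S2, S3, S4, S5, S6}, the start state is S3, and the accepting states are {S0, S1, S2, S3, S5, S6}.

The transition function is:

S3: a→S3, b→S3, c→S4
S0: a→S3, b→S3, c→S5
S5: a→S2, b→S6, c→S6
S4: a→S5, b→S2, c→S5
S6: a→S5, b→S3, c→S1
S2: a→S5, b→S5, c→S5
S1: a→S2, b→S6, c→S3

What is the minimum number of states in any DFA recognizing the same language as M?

6

Reachable states from the start: {S1,S2,S3,S4,S5,S6}. Unreachable: {S0} — drop them.
P0 = {S1,S2,S3,S5,S6} | {S4}.
Refine {S1,S2,S3,S5,S6} on symbol c: members go to different blocks, giving {S1,S2,S5,S6} and {S3}.
Refine {S1,S2,S5,S6} on symbol b: members go to different blocks, giving {S1,S2,S5} and {S6}.
On input b, block {S1,S2,S5} splits into {S1,S5} and {S2}.
On input c, block {S1,S5} splits into {S1} and {S5}.
No further refinement is possible. Final partition (6 blocks): {S1} | {S4} | {S3} | {S6} | {S2} | {S5}.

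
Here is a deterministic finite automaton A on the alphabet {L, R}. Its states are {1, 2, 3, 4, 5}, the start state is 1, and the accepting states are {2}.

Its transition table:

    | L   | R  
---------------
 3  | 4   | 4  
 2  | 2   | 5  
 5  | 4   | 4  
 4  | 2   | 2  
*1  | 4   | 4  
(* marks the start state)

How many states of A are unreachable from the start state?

Starting at 1 and following transitions, the reachable set is {1, 2, 4, 5}. That leaves 3 unreachable — 1 in total.

1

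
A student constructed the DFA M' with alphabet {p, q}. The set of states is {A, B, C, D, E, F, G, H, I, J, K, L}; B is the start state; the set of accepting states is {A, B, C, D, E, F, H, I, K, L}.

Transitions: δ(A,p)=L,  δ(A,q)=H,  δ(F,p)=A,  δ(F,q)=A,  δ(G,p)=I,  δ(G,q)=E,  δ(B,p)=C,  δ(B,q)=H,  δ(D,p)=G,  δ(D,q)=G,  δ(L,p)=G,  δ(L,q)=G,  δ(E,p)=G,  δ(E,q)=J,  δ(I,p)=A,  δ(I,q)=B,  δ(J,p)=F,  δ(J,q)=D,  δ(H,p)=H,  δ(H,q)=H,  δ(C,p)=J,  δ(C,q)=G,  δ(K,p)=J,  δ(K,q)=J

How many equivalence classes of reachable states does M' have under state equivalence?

Reachable states from the start: {A,B,C,D,E,F,G,H,I,J,L}. Unreachable: {K} — drop them.
Start with accepting vs non-accepting: {A,B,C,D,E,F,H,I,L} | {G,J}.
On input p, block {A,B,C,D,E,F,H,I,L} splits into {A,B,F,H,I} and {C,D,E,L}.
On input p, block {A,B,F,H,I} splits into {F,H,I} and {A,B}.
Refine {F,H,I} on symbol p: members go to different blocks, giving {F,I} and {H}.
No further refinement is possible. Final partition (5 blocks): {F,I} | {G,J} | {C,D,E,L} | {A,B} | {H}.

5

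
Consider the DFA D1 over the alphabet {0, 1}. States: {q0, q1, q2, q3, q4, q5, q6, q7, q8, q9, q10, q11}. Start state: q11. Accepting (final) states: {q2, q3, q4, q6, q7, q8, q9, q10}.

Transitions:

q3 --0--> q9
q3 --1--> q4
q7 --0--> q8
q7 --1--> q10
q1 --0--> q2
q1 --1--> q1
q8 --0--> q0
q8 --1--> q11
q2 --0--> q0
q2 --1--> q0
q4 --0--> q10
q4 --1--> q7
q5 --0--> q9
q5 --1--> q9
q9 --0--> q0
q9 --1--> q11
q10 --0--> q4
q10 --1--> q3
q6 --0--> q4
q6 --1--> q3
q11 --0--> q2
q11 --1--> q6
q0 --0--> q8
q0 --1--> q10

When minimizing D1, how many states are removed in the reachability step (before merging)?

2

No path from q11 leads to q1, q5; the other 10 states are all reachable.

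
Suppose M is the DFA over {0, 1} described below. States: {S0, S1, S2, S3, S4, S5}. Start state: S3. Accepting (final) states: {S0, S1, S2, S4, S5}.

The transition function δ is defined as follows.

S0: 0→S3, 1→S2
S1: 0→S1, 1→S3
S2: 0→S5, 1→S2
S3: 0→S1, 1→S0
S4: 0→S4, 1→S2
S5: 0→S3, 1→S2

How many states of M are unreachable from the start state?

Starting at S3 and following transitions, the reachable set is {S0, S1, S2, S3, S5}. That leaves S4 unreachable — 1 in total.

1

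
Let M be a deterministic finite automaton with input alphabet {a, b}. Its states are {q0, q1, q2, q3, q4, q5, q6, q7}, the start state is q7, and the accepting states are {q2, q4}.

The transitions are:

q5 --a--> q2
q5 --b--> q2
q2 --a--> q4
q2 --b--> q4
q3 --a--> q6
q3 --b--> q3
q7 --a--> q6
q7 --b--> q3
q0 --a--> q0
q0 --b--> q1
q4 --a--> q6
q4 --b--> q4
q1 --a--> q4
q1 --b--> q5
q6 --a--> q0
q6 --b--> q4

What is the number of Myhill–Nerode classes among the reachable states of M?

7

Every state is reachable, so we keep all 8.
Start with accepting vs non-accepting: {q2,q4} | {q0,q1,q3,q5,q6,q7}.
Split {q2,q4} by δ(·,a) → {q2} and {q4}.
Refine {q0,q1,q3,q5,q6,q7} on symbol a: members go to different blocks, giving {q0,q3,q6,q7} and {q1} and {q5}.
Split {q0,q3,q6,q7} by δ(·,b) → {q3,q7} and {q0} and {q6}.
The partition is now stable with 7 blocks: {q2} | {q3,q7} | {q4} | {q1} | {q5} | {q0} | {q6}.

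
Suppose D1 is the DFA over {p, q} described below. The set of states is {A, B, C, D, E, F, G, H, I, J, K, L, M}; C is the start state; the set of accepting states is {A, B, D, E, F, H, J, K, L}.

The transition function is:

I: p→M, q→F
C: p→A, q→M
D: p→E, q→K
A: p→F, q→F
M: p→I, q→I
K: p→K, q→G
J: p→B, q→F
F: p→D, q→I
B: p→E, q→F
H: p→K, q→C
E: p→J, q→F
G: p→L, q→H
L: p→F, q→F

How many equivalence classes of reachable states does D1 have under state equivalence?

All states are reachable from the start state.
P0 = {A,B,D,E,F,H,J,K,L} | {C,G,I,M}.
Refine {A,B,D,E,F,H,J,K,L} on symbol q: members go to different blocks, giving {A,B,D,E,J,L} and {F,H,K}.
On input p, block {A,B,D,E,J,L} splits into {B,D,E,J} and {A,L}.
On input p, block {C,G,I,M} splits into {C,G} and {I,M}.
Split {C,G} by δ(·,q) → {C} and {G}.
Refine {F,H,K} on symbol p: members go to different blocks, giving {H,K} and {F}.
Split {B,D,E,J} by δ(·,q) → {B,E,J} and {D}.
Split {H,K} by δ(·,q) → {H} and {K}.
Refine {I,M} on symbol q: members go to different blocks, giving {I} and {M}.
Stable partition: {B,E,J} | {C} | {H} | {A,L} | {I} | {G} | {F} | {D} | {K} | {M} — 10 equivalence classes.

10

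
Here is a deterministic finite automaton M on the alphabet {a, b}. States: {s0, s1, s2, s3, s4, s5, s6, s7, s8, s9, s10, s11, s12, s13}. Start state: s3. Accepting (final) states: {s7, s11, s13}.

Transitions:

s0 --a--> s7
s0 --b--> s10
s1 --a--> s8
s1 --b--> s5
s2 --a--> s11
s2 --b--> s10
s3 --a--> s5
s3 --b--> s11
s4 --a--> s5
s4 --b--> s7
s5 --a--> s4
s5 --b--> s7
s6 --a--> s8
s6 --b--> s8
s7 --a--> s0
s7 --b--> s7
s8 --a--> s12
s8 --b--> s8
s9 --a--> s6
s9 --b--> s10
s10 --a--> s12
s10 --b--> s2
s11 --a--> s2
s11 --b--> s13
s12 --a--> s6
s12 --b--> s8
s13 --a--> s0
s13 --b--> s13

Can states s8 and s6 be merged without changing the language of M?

Yes

Reachable states from the start: {s0,s2,s3,s4,s5,s6,s7,s8,s10,s11,s12,s13}. Unreachable: {s1,s9} — drop them.
Start with accepting vs non-accepting: {s7,s11,s13} | {s0,s2,s3,s4,s5,s6,s8,s10,s12}.
Refine {s0,s2,s3,s4,s5,s6,s8,s10,s12} on symbol a: members go to different blocks, giving {s3,s4,s5,s6,s8,s10,s12} and {s0,s2}.
Split {s3,s4,s5,s6,s8,s10,s12} by δ(·,b) → {s3,s4,s5} and {s6,s8,s12} and {s10}.
Stable partition: {s7,s11,s13} | {s3,s4,s5} | {s0,s2} | {s6,s8,s12} | {s10} — 5 equivalence classes.
s8 and s6 lie in the same block of the stable partition, so they are equivalent — no string distinguishes them.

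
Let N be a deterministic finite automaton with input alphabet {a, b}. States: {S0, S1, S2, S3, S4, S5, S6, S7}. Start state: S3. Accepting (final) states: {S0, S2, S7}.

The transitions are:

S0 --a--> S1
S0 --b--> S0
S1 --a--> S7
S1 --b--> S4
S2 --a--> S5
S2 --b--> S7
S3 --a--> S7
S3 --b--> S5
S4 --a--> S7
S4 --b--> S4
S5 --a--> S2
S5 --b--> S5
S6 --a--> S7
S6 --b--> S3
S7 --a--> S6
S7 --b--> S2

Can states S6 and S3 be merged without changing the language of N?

Yes

First remove the unreachable states {S0,S1,S4}; 5 states remain.
Start with accepting vs non-accepting: {S2,S7} | {S3,S5,S6}.
The partition is now stable with 2 blocks: {S2,S7} | {S3,S5,S6}.
S6 and S3 lie in the same block of the stable partition, so they are equivalent — no string distinguishes them.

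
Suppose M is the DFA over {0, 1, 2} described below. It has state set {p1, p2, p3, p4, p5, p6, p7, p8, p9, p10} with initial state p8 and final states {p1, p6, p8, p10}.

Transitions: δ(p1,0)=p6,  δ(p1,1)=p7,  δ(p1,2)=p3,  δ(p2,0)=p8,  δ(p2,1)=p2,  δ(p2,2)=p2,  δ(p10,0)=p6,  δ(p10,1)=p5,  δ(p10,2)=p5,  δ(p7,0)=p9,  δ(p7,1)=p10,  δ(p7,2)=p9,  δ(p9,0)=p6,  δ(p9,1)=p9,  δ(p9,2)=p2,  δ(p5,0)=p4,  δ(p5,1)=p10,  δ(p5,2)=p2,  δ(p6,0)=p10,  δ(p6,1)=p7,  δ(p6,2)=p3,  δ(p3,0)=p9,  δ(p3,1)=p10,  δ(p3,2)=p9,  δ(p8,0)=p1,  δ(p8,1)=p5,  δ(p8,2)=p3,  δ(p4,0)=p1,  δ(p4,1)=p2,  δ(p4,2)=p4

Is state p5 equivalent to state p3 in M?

All states are reachable from the start state.
Start with accepting vs non-accepting: {p1,p6,p8,p10} | {p2,p3,p4,p5,p7,p9}.
Refine {p2,p3,p4,p5,p7,p9} on symbol 0: members go to different blocks, giving {p2,p4,p9} and {p3,p5,p7}.
Stable partition: {p1,p6,p8,p10} | {p2,p4,p9} | {p3,p5,p7} — 3 equivalence classes.
p5 and p3 lie in the same block of the stable partition, so they are equivalent — no string distinguishes them.

Yes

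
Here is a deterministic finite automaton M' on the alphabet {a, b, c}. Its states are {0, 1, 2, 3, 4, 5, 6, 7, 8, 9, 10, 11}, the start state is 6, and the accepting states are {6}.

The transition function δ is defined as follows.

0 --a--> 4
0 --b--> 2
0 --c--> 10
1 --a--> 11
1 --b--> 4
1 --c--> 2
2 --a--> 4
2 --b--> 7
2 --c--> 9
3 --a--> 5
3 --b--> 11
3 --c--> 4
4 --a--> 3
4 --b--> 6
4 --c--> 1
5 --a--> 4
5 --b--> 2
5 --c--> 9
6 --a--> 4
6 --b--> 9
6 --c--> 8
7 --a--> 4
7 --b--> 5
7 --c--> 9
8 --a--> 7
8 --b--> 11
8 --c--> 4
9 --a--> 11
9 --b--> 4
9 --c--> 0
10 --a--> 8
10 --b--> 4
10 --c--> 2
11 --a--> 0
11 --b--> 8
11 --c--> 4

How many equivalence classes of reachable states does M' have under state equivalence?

Initial partition by acceptance: {6} | {0,1,2,3,4,5,7,8,9,10,11}.
Refine {0,1,2,3,4,5,7,8,9,10,11} on symbol b: members go to different blocks, giving {0,1,2,3,5,7,8,9,10,11} and {4}.
Refine {0,1,2,3,5,7,8,9,10,11} on symbol a: members go to different blocks, giving {1,3,8,9,10,11} and {0,2,5,7}.
On input a, block {1,3,8,9,10,11} splits into {1,9,10} and {3,8,11}.
Stable partition: {6} | {1,9,10} | {4} | {0,2,5,7} | {3,8,11} — 5 equivalence classes.

5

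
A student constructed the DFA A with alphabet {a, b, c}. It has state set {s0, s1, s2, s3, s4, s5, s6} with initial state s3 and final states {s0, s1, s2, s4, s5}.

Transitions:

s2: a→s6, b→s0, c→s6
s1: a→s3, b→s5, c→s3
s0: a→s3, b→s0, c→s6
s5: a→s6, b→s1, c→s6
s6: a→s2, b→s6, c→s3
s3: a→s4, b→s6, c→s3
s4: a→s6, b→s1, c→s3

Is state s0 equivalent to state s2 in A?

Yes

Every state is reachable, so we keep all 7.
Initial partition by acceptance: {s0,s1,s2,s4,s5} | {s3,s6}.
No further refinement is possible. Final partition (2 blocks): {s0,s1,s2,s4,s5} | {s3,s6}.
s0 and s2 lie in the same block of the stable partition, so they are equivalent — no string distinguishes them.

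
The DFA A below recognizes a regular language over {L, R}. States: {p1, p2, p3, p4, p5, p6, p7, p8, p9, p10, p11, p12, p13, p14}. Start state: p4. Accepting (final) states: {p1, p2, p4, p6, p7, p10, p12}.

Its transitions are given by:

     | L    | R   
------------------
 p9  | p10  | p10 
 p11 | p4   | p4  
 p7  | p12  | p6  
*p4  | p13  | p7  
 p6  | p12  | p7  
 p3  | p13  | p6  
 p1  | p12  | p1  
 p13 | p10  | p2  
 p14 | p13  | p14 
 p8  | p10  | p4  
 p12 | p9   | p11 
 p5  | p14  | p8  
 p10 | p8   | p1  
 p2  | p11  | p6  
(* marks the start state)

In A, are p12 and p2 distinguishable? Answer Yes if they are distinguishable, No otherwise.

States {p3,p5,p14} cannot be reached from the start state, so discard them.
P0 = {p1,p2,p4,p6,p7,p10,p12} | {p8,p9,p11,p13}.
On input L, block {p1,p2,p4,p6,p7,p10,p12} splits into {p2,p4,p10,p12} and {p1,p6,p7}.
Refine {p2,p4,p10,p12} on symbol R: members go to different blocks, giving {p2,p4,p10} and {p12}.
No further refinement is possible. Final partition (4 blocks): {p2,p4,p10} | {p8,p9,p11,p13} | {p1,p6,p7} | {p12}.
p12 and p2 end up in different blocks, so they are distinguishable. For instance, the string 'R' is accepted from only p2.

Yes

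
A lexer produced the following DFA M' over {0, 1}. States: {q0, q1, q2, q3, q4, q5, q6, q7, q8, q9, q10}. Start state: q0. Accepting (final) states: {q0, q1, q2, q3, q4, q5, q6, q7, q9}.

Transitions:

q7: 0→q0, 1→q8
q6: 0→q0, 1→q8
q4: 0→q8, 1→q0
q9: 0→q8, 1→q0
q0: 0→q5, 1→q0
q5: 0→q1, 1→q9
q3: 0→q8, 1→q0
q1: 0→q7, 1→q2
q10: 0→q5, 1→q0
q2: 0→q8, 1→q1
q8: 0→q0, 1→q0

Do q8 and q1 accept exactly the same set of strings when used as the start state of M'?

States {q3,q4,q6,q10} cannot be reached from the start state, so discard them.
Initial partition by acceptance: {q0,q1,q2,q5,q7,q9} | {q8}.
Split {q0,q1,q2,q5,q7,q9} by δ(·,0) → {q0,q1,q5,q7} and {q2,q9}.
Refine {q0,q1,q5,q7} on symbol 1: members go to different blocks, giving {q1,q5} and {q0} and {q7}.
Split {q1,q5} by δ(·,0) → {q1} and {q5}.
On input 1, block {q2,q9} splits into {q2} and {q9}.
The partition is now stable with 7 blocks: {q1} | {q8} | {q2} | {q0} | {q7} | {q5} | {q9}.
q8 and q1 end up in different blocks, so they are distinguishable. For instance, the string 'ε' is accepted from only q1.

No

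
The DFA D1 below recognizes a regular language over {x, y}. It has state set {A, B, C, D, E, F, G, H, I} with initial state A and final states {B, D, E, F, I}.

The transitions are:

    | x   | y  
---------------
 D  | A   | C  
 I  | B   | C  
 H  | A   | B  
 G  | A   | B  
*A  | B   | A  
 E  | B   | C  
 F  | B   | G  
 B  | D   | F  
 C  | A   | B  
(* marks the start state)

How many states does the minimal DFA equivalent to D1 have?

Reachable states from the start: {A,B,C,D,F,G}. Unreachable: {E,H,I} — drop them.
P0 = {B,D,F} | {A,C,G}.
On input x, block {B,D,F} splits into {B,F} and {D}.
Split {B,F} by δ(·,x) → {B} and {F}.
Split {A,C,G} by δ(·,x) → {C,G} and {A}.
The partition is now stable with 5 blocks: {B} | {C,G} | {D} | {F} | {A}.

5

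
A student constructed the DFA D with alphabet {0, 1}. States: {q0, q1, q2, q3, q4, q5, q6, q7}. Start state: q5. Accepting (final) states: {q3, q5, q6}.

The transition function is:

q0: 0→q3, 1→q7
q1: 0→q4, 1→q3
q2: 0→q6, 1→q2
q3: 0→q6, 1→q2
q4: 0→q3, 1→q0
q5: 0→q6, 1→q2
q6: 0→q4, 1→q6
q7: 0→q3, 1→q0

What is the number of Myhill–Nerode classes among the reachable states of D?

4

Reachable states from the start: {q0,q2,q3,q4,q5,q6,q7}. Unreachable: {q1} — drop them.
Start with accepting vs non-accepting: {q3,q5,q6} | {q0,q2,q4,q7}.
Split {q3,q5,q6} by δ(·,0) → {q3,q5} and {q6}.
On input 0, block {q0,q2,q4,q7} splits into {q0,q4,q7} and {q2}.
The partition is now stable with 4 blocks: {q3,q5} | {q0,q4,q7} | {q6} | {q2}.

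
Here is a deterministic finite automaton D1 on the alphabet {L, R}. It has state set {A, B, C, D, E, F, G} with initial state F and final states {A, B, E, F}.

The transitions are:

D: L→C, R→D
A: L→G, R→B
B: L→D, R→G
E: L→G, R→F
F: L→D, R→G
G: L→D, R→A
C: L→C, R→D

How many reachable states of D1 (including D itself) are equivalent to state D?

2

Reachable states from the start: {A,B,C,D,F,G}. Unreachable: {E} — drop them.
P0 = {A,B,F} | {C,D,G}.
Refine {A,B,F} on symbol R: members go to different blocks, giving {B,F} and {A}.
On input R, block {C,D,G} splits into {C,D} and {G}.
No further refinement is possible. Final partition (4 blocks): {B,F} | {C,D} | {A} | {G}.
The equivalence class containing D is {C,D}, of size 2.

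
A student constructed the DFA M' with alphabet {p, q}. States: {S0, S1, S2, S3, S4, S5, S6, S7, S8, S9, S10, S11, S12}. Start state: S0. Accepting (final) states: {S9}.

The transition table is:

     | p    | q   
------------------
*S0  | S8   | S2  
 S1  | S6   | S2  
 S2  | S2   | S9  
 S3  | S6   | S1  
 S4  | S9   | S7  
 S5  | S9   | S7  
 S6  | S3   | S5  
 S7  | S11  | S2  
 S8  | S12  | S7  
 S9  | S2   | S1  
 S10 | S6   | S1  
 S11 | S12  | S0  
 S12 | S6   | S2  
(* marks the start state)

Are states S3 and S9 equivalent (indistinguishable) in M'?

No

States {S4,S10} cannot be reached from the start state, so discard them.
Initial partition by acceptance: {S9} | {S0,S1,S2,S3,S5,S6,S7,S8,S11,S12}.
On input p, block {S0,S1,S2,S3,S5,S6,S7,S8,S11,S12} splits into {S0,S1,S2,S3,S6,S7,S8,S11,S12} and {S5}.
Refine {S0,S1,S2,S3,S6,S7,S8,S11,S12} on symbol q: members go to different blocks, giving {S0,S1,S3,S7,S8,S11,S12} and {S2} and {S6}.
On input p, block {S0,S1,S3,S7,S8,S11,S12} splits into {S0,S7,S8,S11} and {S1,S3,S12}.
Split {S0,S7,S8,S11} by δ(·,p) → {S0,S7} and {S8,S11}.
Refine {S1,S3,S12} on symbol q: members go to different blocks, giving {S1,S12} and {S3}.
The partition is now stable with 8 blocks: {S9} | {S0,S7} | {S5} | {S2} | {S6} | {S1,S12} | {S8,S11} | {S3}.
S3 and S9 end up in different blocks, so they are distinguishable. For instance, the string 'ε' is accepted from only S9.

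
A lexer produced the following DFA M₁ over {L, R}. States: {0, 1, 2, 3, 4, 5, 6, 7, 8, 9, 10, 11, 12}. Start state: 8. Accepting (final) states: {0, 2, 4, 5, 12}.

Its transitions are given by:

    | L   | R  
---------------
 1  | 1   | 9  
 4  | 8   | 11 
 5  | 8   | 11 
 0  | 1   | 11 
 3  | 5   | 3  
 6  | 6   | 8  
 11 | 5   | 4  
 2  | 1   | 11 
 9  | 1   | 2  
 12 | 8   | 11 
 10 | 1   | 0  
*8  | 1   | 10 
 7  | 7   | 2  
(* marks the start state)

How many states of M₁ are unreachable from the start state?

4

Starting at 8 and following transitions, the reachable set is {0, 1, 2, 4, 5, 8, 9, 10, 11}. That leaves 3, 6, 7, 12 unreachable — 4 in total.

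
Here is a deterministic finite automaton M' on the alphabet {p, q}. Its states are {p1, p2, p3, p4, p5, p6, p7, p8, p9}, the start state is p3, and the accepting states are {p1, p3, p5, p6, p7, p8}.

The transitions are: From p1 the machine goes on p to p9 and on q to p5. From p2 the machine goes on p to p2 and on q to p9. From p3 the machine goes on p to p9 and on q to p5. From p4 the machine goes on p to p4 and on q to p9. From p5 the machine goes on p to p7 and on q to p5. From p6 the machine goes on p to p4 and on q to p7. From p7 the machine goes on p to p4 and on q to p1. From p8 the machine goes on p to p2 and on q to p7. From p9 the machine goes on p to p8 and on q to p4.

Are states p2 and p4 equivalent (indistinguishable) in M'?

Yes

States {p6} cannot be reached from the start state, so discard them.
P0 = {p1,p3,p5,p7,p8} | {p2,p4,p9}.
On input p, block {p1,p3,p5,p7,p8} splits into {p1,p3,p7,p8} and {p5}.
On input q, block {p1,p3,p7,p8} splits into {p1,p3} and {p7,p8}.
Refine {p2,p4,p9} on symbol p: members go to different blocks, giving {p2,p4} and {p9}.
Split {p7,p8} by δ(·,q) → {p7} and {p8}.
The partition is now stable with 6 blocks: {p1,p3} | {p2,p4} | {p5} | {p7} | {p9} | {p8}.
p2 and p4 lie in the same block of the stable partition, so they are equivalent — no string distinguishes them.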